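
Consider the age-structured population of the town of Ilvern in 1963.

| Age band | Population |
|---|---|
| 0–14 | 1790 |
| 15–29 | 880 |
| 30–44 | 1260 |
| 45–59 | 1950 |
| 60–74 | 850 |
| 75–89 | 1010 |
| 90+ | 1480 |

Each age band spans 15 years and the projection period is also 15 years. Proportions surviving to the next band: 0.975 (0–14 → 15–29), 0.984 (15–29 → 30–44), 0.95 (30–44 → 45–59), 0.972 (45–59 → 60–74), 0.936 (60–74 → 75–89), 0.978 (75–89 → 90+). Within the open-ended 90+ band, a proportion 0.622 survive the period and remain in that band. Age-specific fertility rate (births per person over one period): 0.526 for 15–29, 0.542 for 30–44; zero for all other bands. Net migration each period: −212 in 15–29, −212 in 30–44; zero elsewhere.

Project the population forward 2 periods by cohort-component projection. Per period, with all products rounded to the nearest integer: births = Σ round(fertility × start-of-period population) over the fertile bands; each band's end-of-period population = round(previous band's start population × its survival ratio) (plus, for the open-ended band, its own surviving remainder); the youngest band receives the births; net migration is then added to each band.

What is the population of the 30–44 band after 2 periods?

Period 1:
Births: 880 * 0.526 = 463, 1260 * 0.542 = 683 ⇒ total 1146
15–29: 1790 * 0.975 = 1745
30–44: 880 * 0.984 = 866
45–59: 1260 * 0.95 = 1197
60–74: 1950 * 0.972 = 1895
75–89: 850 * 0.936 = 796
90+: 1010 * 0.978 + 1480 * 0.622 = 988 + 921 = 1909
Net migration: 15–29 − 212 → 1533; 30–44 − 212 → 654
→ [1146, 1533, 654, 1197, 1895, 796, 1909]
Period 2:
Births: 1533 * 0.526 = 806, 654 * 0.542 = 354 ⇒ total 1160
15–29: 1146 * 0.975 = 1117
30–44: 1533 * 0.984 = 1508
45–59: 654 * 0.95 = 621
60–74: 1197 * 0.972 = 1163
75–89: 1895 * 0.936 = 1774
90+: 796 * 0.978 + 1909 * 0.622 = 778 + 1187 = 1965
Net migration: 15–29 − 212 → 905; 30–44 − 212 → 1296
→ [1160, 905, 1296, 621, 1163, 1774, 1965]

1296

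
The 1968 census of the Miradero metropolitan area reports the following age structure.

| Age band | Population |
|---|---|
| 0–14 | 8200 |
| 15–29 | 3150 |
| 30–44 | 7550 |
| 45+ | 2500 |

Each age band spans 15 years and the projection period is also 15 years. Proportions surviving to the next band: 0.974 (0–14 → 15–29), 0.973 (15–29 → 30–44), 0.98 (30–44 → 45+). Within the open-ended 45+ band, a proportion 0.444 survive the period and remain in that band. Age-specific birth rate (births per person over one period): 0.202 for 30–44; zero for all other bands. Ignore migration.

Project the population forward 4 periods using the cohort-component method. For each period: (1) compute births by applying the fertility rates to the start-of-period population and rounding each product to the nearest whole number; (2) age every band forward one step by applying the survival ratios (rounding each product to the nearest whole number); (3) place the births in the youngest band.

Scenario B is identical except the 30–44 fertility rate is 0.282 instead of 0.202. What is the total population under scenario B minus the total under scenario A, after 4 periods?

1676

After projecting period 1:
Births: 7550 * 0.202 = 1525
15–29: 8200 * 0.974 = 7987
30–44: 3150 * 0.973 = 3065
45+: 7550 * 0.98 + 2500 * 0.444 = 7399 + 1110 = 8509
→ [1525, 7987, 3065, 8509]
After projecting period 2:
Births: 3065 * 0.202 = 619
15–29: 1525 * 0.974 = 1485
30–44: 7987 * 0.973 = 7771
45+: 3065 * 0.98 + 8509 * 0.444 = 3004 + 3778 = 6782
→ [619, 1485, 7771, 6782]
After projecting period 3:
Births: 7771 * 0.202 = 1570
15–29: 619 * 0.974 = 603
30–44: 1485 * 0.973 = 1445
45+: 7771 * 0.98 + 6782 * 0.444 = 7616 + 3011 = 10627
→ [1570, 603, 1445, 10627]
After projecting period 4:
Births: 1445 * 0.202 = 292
15–29: 1570 * 0.974 = 1529
30–44: 603 * 0.973 = 587
45+: 1445 * 0.98 + 10627 * 0.444 = 1416 + 4718 = 6134
→ [292, 1529, 587, 6134]
Scenario A total after 4 periods: 8542
Scenario B projection —
After projecting period 1:
Births: 7550 * 0.282 = 2129
15–29: 8200 * 0.974 = 7987
30–44: 3150 * 0.973 = 3065
45+: 7550 * 0.98 + 2500 * 0.444 = 7399 + 1110 = 8509
→ [2129, 7987, 3065, 8509]
After projecting period 2:
Births: 3065 * 0.282 = 864
15–29: 2129 * 0.974 = 2074
30–44: 7987 * 0.973 = 7771
45+: 3065 * 0.98 + 8509 * 0.444 = 3004 + 3778 = 6782
→ [864, 2074, 7771, 6782]
After projecting period 3:
Births: 7771 * 0.282 = 2191
15–29: 864 * 0.974 = 842
30–44: 2074 * 0.973 = 2018
45+: 7771 * 0.98 + 6782 * 0.444 = 7616 + 3011 = 10627
→ [2191, 842, 2018, 10627]
After projecting period 4:
Births: 2018 * 0.282 = 569
15–29: 2191 * 0.974 = 2134
30–44: 842 * 0.973 = 819
45+: 2018 * 0.98 + 10627 * 0.444 = 1978 + 4718 = 6696
→ [569, 2134, 819, 6696]
Scenario B total after 4 periods: 10218
Difference B − A = 10218 − 8542 = 1676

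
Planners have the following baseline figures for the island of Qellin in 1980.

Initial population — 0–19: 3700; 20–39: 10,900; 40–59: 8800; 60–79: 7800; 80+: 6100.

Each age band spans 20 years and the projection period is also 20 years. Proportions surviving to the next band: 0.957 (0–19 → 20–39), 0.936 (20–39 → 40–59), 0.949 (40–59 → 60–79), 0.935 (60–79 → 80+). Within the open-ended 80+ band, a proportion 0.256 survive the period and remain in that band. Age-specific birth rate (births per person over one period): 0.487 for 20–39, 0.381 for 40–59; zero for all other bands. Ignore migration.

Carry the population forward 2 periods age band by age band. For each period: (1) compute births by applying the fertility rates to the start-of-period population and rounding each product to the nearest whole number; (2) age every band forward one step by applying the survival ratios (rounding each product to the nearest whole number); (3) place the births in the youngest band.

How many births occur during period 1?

Let band 1 be 0–19 through band 5 = 80+.
— Period 1 —
Births: 10900 × 0.487 = 5308 ; 8800 × 0.381 = 3353 → total 8661
Band 2: 3700 × 0.957 = 3541
Band 3: 10900 × 0.936 = 10202
Band 4: 8800 × 0.949 = 8351
Band 5: 7800 × 0.935 + 6100 × 0.256 = 7293 + 1562 = 8855
Giving 8661 / 3541 / 10202 / 8351 / 8855.

8661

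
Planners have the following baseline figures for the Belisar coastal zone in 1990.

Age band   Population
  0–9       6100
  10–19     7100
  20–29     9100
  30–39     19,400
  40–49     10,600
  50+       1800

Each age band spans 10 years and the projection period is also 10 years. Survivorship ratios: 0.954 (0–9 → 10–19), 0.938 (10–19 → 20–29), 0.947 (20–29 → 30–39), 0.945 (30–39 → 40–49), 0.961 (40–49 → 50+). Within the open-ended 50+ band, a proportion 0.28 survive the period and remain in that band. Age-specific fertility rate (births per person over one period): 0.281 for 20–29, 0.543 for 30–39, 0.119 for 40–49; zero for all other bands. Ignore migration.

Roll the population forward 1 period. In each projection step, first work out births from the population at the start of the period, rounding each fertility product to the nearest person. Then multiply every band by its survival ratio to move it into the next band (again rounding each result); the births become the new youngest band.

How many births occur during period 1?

Call the groups 1 to 6, youngest first.
Period 1:
Births: 9100 × 0.281 = 2557 ; 19400 × 0.543 = 10534 ; 10600 × 0.119 = 1261 → 14352
Group 2: 6100 × 0.954 = 5819
Group 3: 7100 × 0.938 = 6660
Group 4: 9100 × 0.947 = 8618
Group 5: 19400 × 0.945 = 18333
Group 6: 10600 × 0.961 + 1800 × 0.28 = 10187 + 504 = 10691
Giving 14352 / 5819 / 6660 / 8618 / 18333 / 10691.

14352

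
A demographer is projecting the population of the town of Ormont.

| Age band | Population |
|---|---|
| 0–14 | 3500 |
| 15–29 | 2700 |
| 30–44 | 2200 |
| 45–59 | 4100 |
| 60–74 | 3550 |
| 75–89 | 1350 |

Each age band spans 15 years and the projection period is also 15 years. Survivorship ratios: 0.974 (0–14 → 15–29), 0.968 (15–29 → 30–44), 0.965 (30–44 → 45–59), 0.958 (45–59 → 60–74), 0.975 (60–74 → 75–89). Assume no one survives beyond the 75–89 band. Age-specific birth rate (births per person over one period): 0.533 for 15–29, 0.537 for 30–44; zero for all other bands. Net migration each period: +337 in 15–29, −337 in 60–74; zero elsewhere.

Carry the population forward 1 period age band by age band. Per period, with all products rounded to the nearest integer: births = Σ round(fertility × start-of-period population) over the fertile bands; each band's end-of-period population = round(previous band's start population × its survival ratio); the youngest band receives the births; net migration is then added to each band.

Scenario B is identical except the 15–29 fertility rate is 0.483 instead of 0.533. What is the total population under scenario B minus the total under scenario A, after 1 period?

-135

Period 1:
Births: 2700 × 0.533 = 1439  |  2200 × 0.537 = 1181 ⇒ total 2620
15–29: 3500 × 0.974 = 3409
30–44: 2700 × 0.968 = 2614
45–59: 2200 × 0.965 = 2123
60–74: 4100 × 0.958 = 3928
75–89: 3550 × 0.975 = 3461
Net migration: 15–29 + 337 → 3746; 60–74 − 337 → 3591
End of period: [2620, 3746, 2614, 2123, 3591, 3461]
Scenario A total after 1 period: 18155
Scenario B projection —
Period 1:
Births: 2700 × 0.483 = 1304  |  2200 × 0.537 = 1181 ⇒ total 2485
15–29: 3500 × 0.974 = 3409
30–44: 2700 × 0.968 = 2614
45–59: 2200 × 0.965 = 2123
60–74: 4100 × 0.958 = 3928
75–89: 3550 × 0.975 = 3461
Net migration: 15–29 + 337 → 3746; 60–74 − 337 → 3591
End of period: [2485, 3746, 2614, 2123, 3591, 3461]
Scenario B total after 1 period: 18020
Difference B − A = 18020 − 18155 = -135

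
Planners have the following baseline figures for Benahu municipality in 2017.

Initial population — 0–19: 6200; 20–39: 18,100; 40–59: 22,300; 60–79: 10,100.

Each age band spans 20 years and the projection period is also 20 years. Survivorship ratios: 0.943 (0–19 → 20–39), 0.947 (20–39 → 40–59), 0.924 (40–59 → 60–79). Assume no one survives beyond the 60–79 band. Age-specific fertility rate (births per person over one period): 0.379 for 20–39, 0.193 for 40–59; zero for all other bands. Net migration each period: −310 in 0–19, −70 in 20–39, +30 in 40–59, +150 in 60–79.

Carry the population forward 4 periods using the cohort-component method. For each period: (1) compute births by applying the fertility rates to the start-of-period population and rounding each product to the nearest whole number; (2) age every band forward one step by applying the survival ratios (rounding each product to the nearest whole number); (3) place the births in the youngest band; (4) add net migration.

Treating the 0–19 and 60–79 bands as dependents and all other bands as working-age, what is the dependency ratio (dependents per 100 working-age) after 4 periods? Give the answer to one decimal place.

140.4

Call the bands 1 to 4, youngest first.
— Period 1 —
Births: 18100 × 0.379 = 6860, 22300 × 0.193 = 4304 → 11164
Band 2: 6200 × 0.943 = 5847
Band 3: 18100 × 0.947 = 17141
Band 4: 22300 × 0.924 = 20605
Net migration: Band 1 − 310 → 10854; Band 2 − 70 → 5777; Band 3 + 30 → 17171; Band 4 + 150 → 20755
Giving 10854 / 5777 / 17171 / 20755.
— Period 2 —
Births: 5777 × 0.379 = 2189, 17171 × 0.193 = 3314 → 5503
Band 2: 10854 × 0.943 = 10235
Band 3: 5777 × 0.947 = 5471
Band 4: 17171 × 0.924 = 15866
Net migration: Band 1 − 310 → 5193; Band 2 − 70 → 10165; Band 3 + 30 → 5501; Band 4 + 150 → 16016
Giving 5193 / 10165 / 5501 / 16016.
— Period 3 —
Births: 10165 × 0.379 = 3853, 5501 × 0.193 = 1062 → 4915
Band 2: 5193 × 0.943 = 4897
Band 3: 10165 × 0.947 = 9626
Band 4: 5501 × 0.924 = 5083
Net migration: Band 1 − 310 → 4605; Band 2 − 70 → 4827; Band 3 + 30 → 9656; Band 4 + 150 → 5233
Giving 4605 / 4827 / 9656 / 5233.
— Period 4 —
Births: 4827 × 0.379 = 1829, 9656 × 0.193 = 1864 → 3693
Band 2: 4605 × 0.943 = 4343
Band 3: 4827 × 0.947 = 4571
Band 4: 9656 × 0.924 = 8922
Net migration: Band 1 − 310 → 3383; Band 2 − 70 → 4273; Band 3 + 30 → 4601; Band 4 + 150 → 9072
Giving 3383 / 4273 / 4601 / 9072.
Dependents (band 0–19 + band 60–79) = 3383 + 9072 = 12455; working-age = 8874; ratio = 12455/8874 × 100 = 140.4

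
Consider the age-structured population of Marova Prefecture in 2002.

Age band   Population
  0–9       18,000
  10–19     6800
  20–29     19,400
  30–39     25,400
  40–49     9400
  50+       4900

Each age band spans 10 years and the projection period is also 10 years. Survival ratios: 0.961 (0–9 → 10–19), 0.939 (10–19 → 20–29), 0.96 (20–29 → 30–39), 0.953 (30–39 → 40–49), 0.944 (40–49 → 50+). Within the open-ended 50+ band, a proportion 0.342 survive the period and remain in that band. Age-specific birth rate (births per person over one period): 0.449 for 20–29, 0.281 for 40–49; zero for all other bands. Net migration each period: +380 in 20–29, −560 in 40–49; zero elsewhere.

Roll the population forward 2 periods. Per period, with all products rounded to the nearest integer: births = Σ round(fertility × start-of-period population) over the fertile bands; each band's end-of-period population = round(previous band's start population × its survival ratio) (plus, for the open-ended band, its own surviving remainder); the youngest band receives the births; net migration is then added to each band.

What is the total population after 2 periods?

86827

[period 1]
Births: 19400 × 0.449 = 8711, 9400 × 0.281 = 2641 ⇒ total 11352
10–19: 18000 × 0.961 = 17298
20–29: 6800 × 0.939 = 6385
30–39: 19400 × 0.96 = 18624
40–49: 25400 × 0.953 = 24206
50+: 9400 × 0.944 + 4900 × 0.342 = 8874 + 1676 = 10550
Net migration: 20–29 + 380 → 6765; 40–49 − 560 → 23646
Population now: 0–9=11352, 10–19=17298, 20–29=6765, 30–39=18624, 40–49=23646, 50+=10550
[period 2]
Births: 6765 × 0.449 = 3037, 23646 × 0.281 = 6645 ⇒ total 9682
10–19: 11352 × 0.961 = 10909
20–29: 17298 × 0.939 = 16243
30–39: 6765 × 0.96 = 6494
40–49: 18624 × 0.953 = 17749
50+: 23646 × 0.944 + 10550 × 0.342 = 22322 + 3608 = 25930
Net migration: 20–29 + 380 → 16623; 40–49 − 560 → 17189
Population now: 0–9=9682, 10–19=10909, 20–29=16623, 30–39=6494, 40–49=17189, 50+=25930
Total after period 2: 9682 + 10909 + 16623 + 6494 + 17189 + 25930 = 86827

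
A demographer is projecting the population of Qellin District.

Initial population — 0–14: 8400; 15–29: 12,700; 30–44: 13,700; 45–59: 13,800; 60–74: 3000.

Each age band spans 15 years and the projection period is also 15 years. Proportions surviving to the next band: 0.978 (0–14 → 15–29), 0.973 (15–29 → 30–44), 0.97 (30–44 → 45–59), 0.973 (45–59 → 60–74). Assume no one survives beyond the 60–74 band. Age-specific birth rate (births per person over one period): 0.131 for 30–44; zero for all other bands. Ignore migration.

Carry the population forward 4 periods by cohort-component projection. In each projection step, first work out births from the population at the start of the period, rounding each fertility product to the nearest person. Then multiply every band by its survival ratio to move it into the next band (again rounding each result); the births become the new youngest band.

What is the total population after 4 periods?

— Period 1 —
Births: 13700 × 0.131 = 1795
15–29: 8400 × 0.978 = 8215
30–44: 12700 × 0.973 = 12357
45–59: 13700 × 0.97 = 13289
60–74: 13800 × 0.973 = 13427
Population now: 0–14=1795, 15–29=8215, 30–44=12357, 45–59=13289, 60–74=13427
— Period 2 —
Births: 12357 × 0.131 = 1619
15–29: 1795 × 0.978 = 1756
30–44: 8215 × 0.973 = 7993
45–59: 12357 × 0.97 = 11986
60–74: 13289 × 0.973 = 12930
Population now: 0–14=1619, 15–29=1756, 30–44=7993, 45–59=11986, 60–74=12930
— Period 3 —
Births: 7993 × 0.131 = 1047
15–29: 1619 × 0.978 = 1583
30–44: 1756 × 0.973 = 1709
45–59: 7993 × 0.97 = 7753
60–74: 11986 × 0.973 = 11662
Population now: 0–14=1047, 15–29=1583, 30–44=1709, 45–59=7753, 60–74=11662
— Period 4 —
Births: 1709 × 0.131 = 224
15–29: 1047 × 0.978 = 1024
30–44: 1583 × 0.973 = 1540
45–59: 1709 × 0.97 = 1658
60–74: 7753 × 0.973 = 7544
Population now: 0–14=224, 15–29=1024, 30–44=1540, 45–59=1658, 60–74=7544
Total after period 4: 224 + 1024 + 1540 + 1658 + 7544 = 11990

11990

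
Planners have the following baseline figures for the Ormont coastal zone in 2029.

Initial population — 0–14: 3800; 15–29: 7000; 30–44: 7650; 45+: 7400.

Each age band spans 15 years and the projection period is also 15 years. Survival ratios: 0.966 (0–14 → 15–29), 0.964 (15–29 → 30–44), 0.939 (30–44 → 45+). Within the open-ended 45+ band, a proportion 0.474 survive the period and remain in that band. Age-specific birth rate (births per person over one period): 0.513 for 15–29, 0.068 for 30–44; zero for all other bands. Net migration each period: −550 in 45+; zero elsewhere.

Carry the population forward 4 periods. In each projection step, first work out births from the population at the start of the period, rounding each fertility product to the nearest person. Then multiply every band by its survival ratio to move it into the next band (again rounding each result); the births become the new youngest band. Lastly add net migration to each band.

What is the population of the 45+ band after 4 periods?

6738

Numbering the groups 1..4 from youngest to oldest:
Period 1:
Births: 7000 × 0.513 = 3591, 7650 × 0.068 = 520 — total 4111
Group 2: 3800 × 0.966 = 3671
Group 3: 7000 × 0.964 = 6748
Group 4: 7650 × 0.939 + 7400 × 0.474 = 7183 + 3508 = 10691
Net migration: Group 4 − 550 → 10141
→ [4111, 3671, 6748, 10141]
Period 2:
Births: 3671 × 0.513 = 1883, 6748 × 0.068 = 459 — total 2342
Group 2: 4111 × 0.966 = 3971
Group 3: 3671 × 0.964 = 3539
Group 4: 6748 × 0.939 + 10141 × 0.474 = 6336 + 4807 = 11143
Net migration: Group 4 − 550 → 10593
→ [2342, 3971, 3539, 10593]
Period 3:
Births: 3971 × 0.513 = 2037, 3539 × 0.068 = 241 — total 2278
Group 2: 2342 × 0.966 = 2262
Group 3: 3971 × 0.964 = 3828
Group 4: 3539 × 0.939 + 10593 × 0.474 = 3323 + 5021 = 8344
Net migration: Group 4 − 550 → 7794
→ [2278, 2262, 3828, 7794]
Period 4:
Births: 2262 × 0.513 = 1160, 3828 × 0.068 = 260 — total 1420
Group 2: 2278 × 0.966 = 2201
Group 3: 2262 × 0.964 = 2181
Group 4: 3828 × 0.939 + 7794 × 0.474 = 3594 + 3694 = 7288
Net migration: Group 4 − 550 → 6738
→ [1420, 2201, 2181, 6738]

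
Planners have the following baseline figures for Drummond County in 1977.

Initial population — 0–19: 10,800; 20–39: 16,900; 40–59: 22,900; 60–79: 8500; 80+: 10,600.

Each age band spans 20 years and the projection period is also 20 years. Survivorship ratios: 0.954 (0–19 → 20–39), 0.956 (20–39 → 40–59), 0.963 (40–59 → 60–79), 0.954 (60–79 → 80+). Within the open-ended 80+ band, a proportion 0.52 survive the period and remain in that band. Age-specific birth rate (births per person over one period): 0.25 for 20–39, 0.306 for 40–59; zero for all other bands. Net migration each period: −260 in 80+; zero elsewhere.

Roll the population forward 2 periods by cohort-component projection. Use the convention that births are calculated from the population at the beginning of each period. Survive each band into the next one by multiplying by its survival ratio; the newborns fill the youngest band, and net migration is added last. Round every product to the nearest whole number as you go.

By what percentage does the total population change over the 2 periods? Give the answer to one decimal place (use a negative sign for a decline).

2.4

Let group 1 be 0–19 through group 5 = 80+.
— Period 1 —
Births: 16900 × 0.25 = 4225  |  22900 × 0.306 = 7007 ⇒ total 11232
Group 2: 10800 × 0.954 = 10303
Group 3: 16900 × 0.956 = 16156
Group 4: 22900 × 0.963 = 22053
Group 5: 8500 × 0.954 + 10600 × 0.52 = 8109 + 5512 = 13621
Net migration: Group 5 − 260 → 13361
→ [11232, 10303, 16156, 22053, 13361]
— Period 2 —
Births: 10303 × 0.25 = 2576  |  16156 × 0.306 = 4944 ⇒ total 7520
Group 2: 11232 × 0.954 = 10715
Group 3: 10303 × 0.956 = 9850
Group 4: 16156 × 0.963 = 15558
Group 5: 22053 × 0.954 + 13361 × 0.52 = 21039 + 6948 = 27987
Net migration: Group 5 − 260 → 27727
→ [7520, 10715, 9850, 15558, 27727]
Total: 69700 → 71370; change = 1670; percentage change = 2.4%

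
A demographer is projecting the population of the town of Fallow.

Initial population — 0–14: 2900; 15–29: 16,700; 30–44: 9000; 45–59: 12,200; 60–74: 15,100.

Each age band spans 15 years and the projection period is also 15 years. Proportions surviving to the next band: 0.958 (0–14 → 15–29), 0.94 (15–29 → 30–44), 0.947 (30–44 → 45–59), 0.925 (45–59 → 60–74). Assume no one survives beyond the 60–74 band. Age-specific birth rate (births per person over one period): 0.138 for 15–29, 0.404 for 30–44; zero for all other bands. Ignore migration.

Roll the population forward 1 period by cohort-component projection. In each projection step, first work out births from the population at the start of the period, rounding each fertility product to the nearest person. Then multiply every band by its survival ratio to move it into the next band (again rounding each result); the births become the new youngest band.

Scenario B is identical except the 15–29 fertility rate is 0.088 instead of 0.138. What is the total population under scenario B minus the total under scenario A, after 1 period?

Period 1.
Births: 16700 * 0.138 = 2305 ; 9000 * 0.404 = 3636 → total 5941
15–29: 2900 * 0.958 = 2778
30–44: 16700 * 0.94 = 15698
45–59: 9000 * 0.947 = 8523
60–74: 12200 * 0.925 = 11285
Population now: 0–14=5941, 15–29=2778, 30–44=15698, 45–59=8523, 60–74=11285
Scenario A total after 1 period: 44225
Scenario B projection —
Period 1.
Births: 16700 * 0.088 = 1470 ; 9000 * 0.404 = 3636 → total 5106
15–29: 2900 * 0.958 = 2778
30–44: 16700 * 0.94 = 15698
45–59: 9000 * 0.947 = 8523
60–74: 12200 * 0.925 = 11285
Population now: 0–14=5106, 15–29=2778, 30–44=15698, 45–59=8523, 60–74=11285
Scenario B total after 1 period: 43390
Difference B − A = 43390 − 44225 = -835

-835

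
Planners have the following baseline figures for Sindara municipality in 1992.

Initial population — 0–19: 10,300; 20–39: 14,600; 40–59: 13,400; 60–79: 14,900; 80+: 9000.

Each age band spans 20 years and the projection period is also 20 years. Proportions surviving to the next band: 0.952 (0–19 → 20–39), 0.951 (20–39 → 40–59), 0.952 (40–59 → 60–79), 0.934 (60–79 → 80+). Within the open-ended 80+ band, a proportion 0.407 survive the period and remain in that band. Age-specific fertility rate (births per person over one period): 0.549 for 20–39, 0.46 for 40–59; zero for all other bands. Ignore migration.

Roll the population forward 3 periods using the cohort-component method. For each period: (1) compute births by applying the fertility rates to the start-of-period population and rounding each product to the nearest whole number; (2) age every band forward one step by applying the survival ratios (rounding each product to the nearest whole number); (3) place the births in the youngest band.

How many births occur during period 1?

Let band 1 be 0–19 through band 5 = 80+.
Period 1.
Births: 14600 × 0.549 = 8015 ; 13400 × 0.46 = 6164 → 14179
Band 2: 10300 × 0.952 = 9806
Band 3: 14600 × 0.951 = 13885
Band 4: 13400 × 0.952 = 12757
Band 5: 14900 × 0.934 + 9000 × 0.407 = 13917 + 3663 = 17580
Giving 14179 / 9806 / 13885 / 12757 / 17580.

14179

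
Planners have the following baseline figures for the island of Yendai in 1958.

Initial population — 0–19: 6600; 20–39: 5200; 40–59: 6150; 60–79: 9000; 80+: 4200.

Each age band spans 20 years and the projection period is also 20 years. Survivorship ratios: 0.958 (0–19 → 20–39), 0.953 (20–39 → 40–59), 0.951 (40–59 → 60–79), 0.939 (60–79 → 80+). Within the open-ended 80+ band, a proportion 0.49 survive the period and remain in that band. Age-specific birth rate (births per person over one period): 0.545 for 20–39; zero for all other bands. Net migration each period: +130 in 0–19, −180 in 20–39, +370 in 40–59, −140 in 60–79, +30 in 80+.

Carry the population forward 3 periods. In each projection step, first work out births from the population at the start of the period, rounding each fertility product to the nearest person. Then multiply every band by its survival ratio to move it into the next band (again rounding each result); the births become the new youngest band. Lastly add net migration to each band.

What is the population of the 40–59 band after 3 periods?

2905

Numbering the groups 1..5 from youngest to oldest:
After projecting period 1:
Births: 5200 * 0.545 = 2834
Group 2: 6600 * 0.958 = 6323
Group 3: 5200 * 0.953 = 4956
Group 4: 6150 * 0.951 = 5849
Group 5: 9000 * 0.939 + 4200 * 0.49 = 8451 + 2058 = 10509
Net migration: Group 1 + 130 → 2964; Group 2 − 180 → 6143; Group 3 + 370 → 5326; Group 4 − 140 → 5709; Group 5 + 30 → 10539
Population now: 0–19=2964, 20–39=6143, 40–59=5326, 60–79=5709, 80+=10539
After projecting period 2:
Births: 6143 * 0.545 = 3348
Group 2: 2964 * 0.958 = 2840
Group 3: 6143 * 0.953 = 5854
Group 4: 5326 * 0.951 = 5065
Group 5: 5709 * 0.939 + 10539 * 0.49 = 5361 + 5164 = 10525
Net migration: Group 1 + 130 → 3478; Group 2 − 180 → 2660; Group 3 + 370 → 6224; Group 4 − 140 → 4925; Group 5 + 30 → 10555
Population now: 0–19=3478, 20–39=2660, 40–59=6224, 60–79=4925, 80+=10555
After projecting period 3:
Births: 2660 * 0.545 = 1450
Group 2: 3478 * 0.958 = 3332
Group 3: 2660 * 0.953 = 2535
Group 4: 6224 * 0.951 = 5919
Group 5: 4925 * 0.939 + 10555 * 0.49 = 4625 + 5172 = 9797
Net migration: Group 1 + 130 → 1580; Group 2 − 180 → 3152; Group 3 + 370 → 2905; Group 4 − 140 → 5779; Group 5 + 30 → 9827
Population now: 0–19=1580, 20–39=3152, 40–59=2905, 60–79=5779, 80+=9827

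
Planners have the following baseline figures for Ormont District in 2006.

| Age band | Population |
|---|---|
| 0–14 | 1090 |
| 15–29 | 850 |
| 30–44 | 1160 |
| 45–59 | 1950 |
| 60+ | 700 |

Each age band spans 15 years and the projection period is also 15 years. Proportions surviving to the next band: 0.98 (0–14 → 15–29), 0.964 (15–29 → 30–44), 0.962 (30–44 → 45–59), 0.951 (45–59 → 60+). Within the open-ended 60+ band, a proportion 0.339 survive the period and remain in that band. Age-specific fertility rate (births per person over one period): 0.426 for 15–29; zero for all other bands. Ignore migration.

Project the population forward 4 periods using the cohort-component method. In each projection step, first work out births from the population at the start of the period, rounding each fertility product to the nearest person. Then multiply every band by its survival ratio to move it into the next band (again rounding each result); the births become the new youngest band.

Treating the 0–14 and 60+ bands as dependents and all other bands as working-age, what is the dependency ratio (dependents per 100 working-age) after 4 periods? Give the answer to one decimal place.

175.2

Let band 1 be 0–14 through band 5 = 60+.
Period 1:
Births: 850 × 0.426 = 362
Band 2: 1090 × 0.98 = 1068
Band 3: 850 × 0.964 = 819
Band 4: 1160 × 0.962 = 1116
Band 5: 1950 × 0.951 + 700 × 0.339 = 1854 + 237 = 2091
Population now: 0–14=362, 15–29=1068, 30–44=819, 45–59=1116, 60+=2091
Period 2:
Births: 1068 × 0.426 = 455
Band 2: 362 × 0.98 = 355
Band 3: 1068 × 0.964 = 1030
Band 4: 819 × 0.962 = 788
Band 5: 1116 × 0.951 + 2091 × 0.339 = 1061 + 709 = 1770
Population now: 0–14=455, 15–29=355, 30–44=1030, 45–59=788, 60+=1770
Period 3:
Births: 355 × 0.426 = 151
Band 2: 455 × 0.98 = 446
Band 3: 355 × 0.964 = 342
Band 4: 1030 × 0.962 = 991
Band 5: 788 × 0.951 + 1770 × 0.339 = 749 + 600 = 1349
Population now: 0–14=151, 15–29=446, 30–44=342, 45–59=991, 60+=1349
Period 4:
Births: 446 × 0.426 = 190
Band 2: 151 × 0.98 = 148
Band 3: 446 × 0.964 = 430
Band 4: 342 × 0.962 = 329
Band 5: 991 × 0.951 + 1349 × 0.339 = 942 + 457 = 1399
Population now: 0–14=190, 15–29=148, 30–44=430, 45–59=329, 60+=1399
Dependents (band 0–14 + band 60+) = 190 + 1399 = 1589; working-age = 907; ratio = 1589/907 × 100 = 175.2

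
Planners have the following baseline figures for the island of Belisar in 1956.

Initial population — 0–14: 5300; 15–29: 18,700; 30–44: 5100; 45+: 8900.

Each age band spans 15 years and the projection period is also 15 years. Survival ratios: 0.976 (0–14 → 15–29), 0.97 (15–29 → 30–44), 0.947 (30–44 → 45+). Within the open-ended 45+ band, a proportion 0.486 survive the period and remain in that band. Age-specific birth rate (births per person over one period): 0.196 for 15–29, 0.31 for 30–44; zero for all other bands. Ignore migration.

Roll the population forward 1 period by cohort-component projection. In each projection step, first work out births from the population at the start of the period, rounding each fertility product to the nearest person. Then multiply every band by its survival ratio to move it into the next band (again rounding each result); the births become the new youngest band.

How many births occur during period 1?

Call the bands 1 to 4, youngest first.
Period 1:
Births: 18700 * 0.196 = 3665 ; 5100 * 0.31 = 1581 → total 5246
Band 2: 5300 * 0.976 = 5173
Band 3: 18700 * 0.97 = 18139
Band 4: 5100 * 0.947 + 8900 * 0.486 = 4830 + 4325 = 9155
→ [5246, 5173, 18139, 9155]

5246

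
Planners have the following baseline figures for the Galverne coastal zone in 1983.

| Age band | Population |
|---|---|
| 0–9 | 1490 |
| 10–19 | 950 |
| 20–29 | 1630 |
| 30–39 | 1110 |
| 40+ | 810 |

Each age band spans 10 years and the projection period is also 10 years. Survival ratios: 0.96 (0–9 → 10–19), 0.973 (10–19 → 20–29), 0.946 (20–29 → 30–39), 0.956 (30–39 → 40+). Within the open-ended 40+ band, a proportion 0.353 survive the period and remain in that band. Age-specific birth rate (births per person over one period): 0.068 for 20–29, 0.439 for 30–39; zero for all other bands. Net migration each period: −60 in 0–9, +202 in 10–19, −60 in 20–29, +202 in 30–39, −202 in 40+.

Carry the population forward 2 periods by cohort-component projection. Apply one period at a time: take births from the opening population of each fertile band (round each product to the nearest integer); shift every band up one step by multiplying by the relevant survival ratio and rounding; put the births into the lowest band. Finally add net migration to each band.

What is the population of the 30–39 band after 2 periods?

1019

Period 1.
Births: 1630 * 0.068 = 111  |  1110 * 0.439 = 487 ⇒ total 598
10–19: 1490 * 0.96 = 1430
20–29: 950 * 0.973 = 924
30–39: 1630 * 0.946 = 1542
40+: 1110 * 0.956 + 810 * 0.353 = 1061 + 286 = 1347
Net migration: 0–9 − 60 → 538; 10–19 + 202 → 1632; 20–29 − 60 → 864; 30–39 + 202 → 1744; 40+ − 202 → 1145
Population now: 0–9=538, 10–19=1632, 20–29=864, 30–39=1744, 40+=1145
Period 2.
Births: 864 * 0.068 = 59  |  1744 * 0.439 = 766 ⇒ total 825
10–19: 538 * 0.96 = 516
20–29: 1632 * 0.973 = 1588
30–39: 864 * 0.946 = 817
40+: 1744 * 0.956 + 1145 * 0.353 = 1667 + 404 = 2071
Net migration: 0–9 − 60 → 765; 10–19 + 202 → 718; 20–29 − 60 → 1528; 30–39 + 202 → 1019; 40+ − 202 → 1869
Population now: 0–9=765, 10–19=718, 20–29=1528, 30–39=1019, 40+=1869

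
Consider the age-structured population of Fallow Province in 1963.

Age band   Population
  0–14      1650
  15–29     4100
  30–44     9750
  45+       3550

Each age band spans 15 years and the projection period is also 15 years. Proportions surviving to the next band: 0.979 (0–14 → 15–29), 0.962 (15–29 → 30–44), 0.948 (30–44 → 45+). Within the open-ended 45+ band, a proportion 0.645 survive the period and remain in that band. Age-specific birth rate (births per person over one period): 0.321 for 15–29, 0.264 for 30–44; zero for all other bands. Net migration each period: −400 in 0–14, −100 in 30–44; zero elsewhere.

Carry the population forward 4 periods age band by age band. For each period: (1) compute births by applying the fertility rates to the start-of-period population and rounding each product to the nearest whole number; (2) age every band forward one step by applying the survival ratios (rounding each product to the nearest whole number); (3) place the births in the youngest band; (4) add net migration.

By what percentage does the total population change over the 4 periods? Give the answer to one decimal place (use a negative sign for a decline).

-40.5

Period 1:
Births: 4100 × 0.321 = 1316, 9750 × 0.264 = 2574 ⇒ total 3890
15–29: 1650 × 0.979 = 1615
30–44: 4100 × 0.962 = 3944
45+: 9750 × 0.948 + 3550 × 0.645 = 9243 + 2290 = 11533
Net migration: 0–14 − 400 → 3490; 30–44 − 100 → 3844
Giving 3490 / 1615 / 3844 / 11533.
Period 2:
Births: 1615 × 0.321 = 518, 3844 × 0.264 = 1015 ⇒ total 1533
15–29: 3490 × 0.979 = 3417
30–44: 1615 × 0.962 = 1554
45+: 3844 × 0.948 + 11533 × 0.645 = 3644 + 7439 = 11083
Net migration: 0–14 − 400 → 1133; 30–44 − 100 → 1454
Giving 1133 / 3417 / 1454 / 11083.
Period 3:
Births: 3417 × 0.321 = 1097, 1454 × 0.264 = 384 ⇒ total 1481
15–29: 1133 × 0.979 = 1109
30–44: 3417 × 0.962 = 3287
45+: 1454 × 0.948 + 11083 × 0.645 = 1378 + 7149 = 8527
Net migration: 0–14 − 400 → 1081; 30–44 − 100 → 3187
Giving 1081 / 1109 / 3187 / 8527.
Period 4:
Births: 1109 × 0.321 = 356, 3187 × 0.264 = 841 ⇒ total 1197
15–29: 1081 × 0.979 = 1058
30–44: 1109 × 0.962 = 1067
45+: 3187 × 0.948 + 8527 × 0.645 = 3021 + 5500 = 8521
Net migration: 0–14 − 400 → 797; 30–44 − 100 → 967
Giving 797 / 1058 / 967 / 8521.
Total: 19050 → 11343; change = -7707; percentage change = -40.5%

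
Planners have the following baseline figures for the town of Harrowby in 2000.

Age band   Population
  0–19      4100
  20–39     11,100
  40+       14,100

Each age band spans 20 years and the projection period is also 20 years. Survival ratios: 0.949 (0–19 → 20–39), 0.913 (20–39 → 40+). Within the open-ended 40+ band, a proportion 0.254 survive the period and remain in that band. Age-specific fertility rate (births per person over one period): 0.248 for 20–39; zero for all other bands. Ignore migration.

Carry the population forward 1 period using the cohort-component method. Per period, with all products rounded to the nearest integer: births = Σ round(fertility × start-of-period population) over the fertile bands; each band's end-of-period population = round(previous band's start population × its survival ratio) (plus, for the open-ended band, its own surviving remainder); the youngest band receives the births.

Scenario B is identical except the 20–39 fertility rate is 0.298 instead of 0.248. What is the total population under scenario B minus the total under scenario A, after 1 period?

555

[period 1]
Births: 11100 * 0.248 = 2753
20–39: 4100 * 0.949 = 3891
40+: 11100 * 0.913 + 14100 * 0.254 = 10134 + 3581 = 13715
Giving 2753 / 3891 / 13715.
Scenario A total after 1 period: 20359
Scenario B projection —
[period 1]
Births: 11100 * 0.298 = 3308
20–39: 4100 * 0.949 = 3891
40+: 11100 * 0.913 + 14100 * 0.254 = 10134 + 3581 = 13715
Giving 3308 / 3891 / 13715.
Scenario B total after 1 period: 20914
Difference B − A = 20914 − 20359 = 555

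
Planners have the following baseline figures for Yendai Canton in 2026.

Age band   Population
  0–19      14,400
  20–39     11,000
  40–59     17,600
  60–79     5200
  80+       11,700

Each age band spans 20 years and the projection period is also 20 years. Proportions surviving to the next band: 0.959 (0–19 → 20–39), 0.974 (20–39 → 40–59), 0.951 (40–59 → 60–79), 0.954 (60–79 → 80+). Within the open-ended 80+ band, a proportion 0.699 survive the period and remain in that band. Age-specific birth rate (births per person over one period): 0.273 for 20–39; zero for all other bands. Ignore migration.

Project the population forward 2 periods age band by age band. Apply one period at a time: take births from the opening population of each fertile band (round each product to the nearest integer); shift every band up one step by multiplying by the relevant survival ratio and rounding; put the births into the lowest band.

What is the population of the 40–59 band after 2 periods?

— Period 1 —
Births: 11000 * 0.273 = 3003
20–39: 14400 * 0.959 = 13810
40–59: 11000 * 0.974 = 10714
60–79: 17600 * 0.951 = 16738
80+: 5200 * 0.954 + 11700 * 0.699 = 4961 + 8178 = 13139
Giving 3003 / 13810 / 10714 / 16738 / 13139.
— Period 2 —
Births: 13810 * 0.273 = 3770
20–39: 3003 * 0.959 = 2880
40–59: 13810 * 0.974 = 13451
60–79: 10714 * 0.951 = 10189
80+: 16738 * 0.954 + 13139 * 0.699 = 15968 + 9184 = 25152
Giving 3770 / 2880 / 13451 / 10189 / 25152.

13451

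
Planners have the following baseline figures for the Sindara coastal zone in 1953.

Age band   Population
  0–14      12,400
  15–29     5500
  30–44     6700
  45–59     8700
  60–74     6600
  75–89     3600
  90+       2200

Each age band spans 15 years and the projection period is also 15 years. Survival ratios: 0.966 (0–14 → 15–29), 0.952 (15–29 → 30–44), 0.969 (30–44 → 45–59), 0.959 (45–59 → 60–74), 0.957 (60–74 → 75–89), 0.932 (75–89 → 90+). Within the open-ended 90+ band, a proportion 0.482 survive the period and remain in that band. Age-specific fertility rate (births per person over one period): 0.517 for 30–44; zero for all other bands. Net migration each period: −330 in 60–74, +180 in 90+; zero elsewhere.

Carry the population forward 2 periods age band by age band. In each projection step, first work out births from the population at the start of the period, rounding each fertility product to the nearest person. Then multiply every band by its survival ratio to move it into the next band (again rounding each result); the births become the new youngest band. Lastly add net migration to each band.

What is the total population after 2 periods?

[period 1]
Births: 6700 * 0.517 = 3464
15–29: 12400 * 0.966 = 11978
30–44: 5500 * 0.952 = 5236
45–59: 6700 * 0.969 = 6492
60–74: 8700 * 0.959 = 8343
75–89: 6600 * 0.957 = 6316
90+: 3600 * 0.932 + 2200 * 0.482 = 3355 + 1060 = 4415
Net migration: 60–74 − 330 → 8013; 90+ + 180 → 4595
Giving 3464 / 11978 / 5236 / 6492 / 8013 / 6316 / 4595.
[period 2]
Births: 5236 * 0.517 = 2707
15–29: 3464 * 0.966 = 3346
30–44: 11978 * 0.952 = 11403
45–59: 5236 * 0.969 = 5074
60–74: 6492 * 0.959 = 6226
75–89: 8013 * 0.957 = 7668
90+: 6316 * 0.932 + 4595 * 0.482 = 5887 + 2215 = 8102
Net migration: 60–74 − 330 → 5896; 90+ + 180 → 8282
Giving 2707 / 3346 / 11403 / 5074 / 5896 / 7668 / 8282.
Total after period 2: 2707 + 3346 + 11403 + 5074 + 5896 + 7668 + 8282 = 44376

44376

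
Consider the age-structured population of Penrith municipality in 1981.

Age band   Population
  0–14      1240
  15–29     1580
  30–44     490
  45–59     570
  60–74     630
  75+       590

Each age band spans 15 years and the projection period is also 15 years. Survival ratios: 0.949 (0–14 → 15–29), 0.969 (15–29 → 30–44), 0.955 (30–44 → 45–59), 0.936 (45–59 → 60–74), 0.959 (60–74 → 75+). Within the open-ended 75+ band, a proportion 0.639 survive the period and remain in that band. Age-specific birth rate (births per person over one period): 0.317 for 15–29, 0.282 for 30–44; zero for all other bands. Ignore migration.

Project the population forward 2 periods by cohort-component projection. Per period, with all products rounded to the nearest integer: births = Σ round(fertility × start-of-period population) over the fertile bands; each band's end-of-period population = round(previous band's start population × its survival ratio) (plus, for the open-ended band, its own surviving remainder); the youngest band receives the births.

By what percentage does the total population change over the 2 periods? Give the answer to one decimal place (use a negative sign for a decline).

Period 1.
Births: 1580 * 0.317 = 501 ; 490 * 0.282 = 138 → 639
15–29: 1240 * 0.949 = 1177
30–44: 1580 * 0.969 = 1531
45–59: 490 * 0.955 = 468
60–74: 570 * 0.936 = 534
75+: 630 * 0.959 + 590 * 0.639 = 604 + 377 = 981
Population now: 0–14=639, 15–29=1177, 30–44=1531, 45–59=468, 60–74=534, 75+=981
Period 2.
Births: 1177 * 0.317 = 373 ; 1531 * 0.282 = 432 → 805
15–29: 639 * 0.949 = 606
30–44: 1177 * 0.969 = 1141
45–59: 1531 * 0.955 = 1462
60–74: 468 * 0.936 = 438
75+: 534 * 0.959 + 981 * 0.639 = 512 + 627 = 1139
Population now: 0–14=805, 15–29=606, 30–44=1141, 45–59=1462, 60–74=438, 75+=1139
Total: 5100 → 5591; change = 491; percentage change = 9.6%

9.6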